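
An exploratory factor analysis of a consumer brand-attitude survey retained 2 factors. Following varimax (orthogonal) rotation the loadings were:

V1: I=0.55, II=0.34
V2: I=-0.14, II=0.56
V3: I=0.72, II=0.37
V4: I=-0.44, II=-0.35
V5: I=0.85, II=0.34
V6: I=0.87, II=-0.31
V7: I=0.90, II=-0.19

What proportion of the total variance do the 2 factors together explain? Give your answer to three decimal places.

SS loadings by factor: 3.3235, 0.9364; total = 4.2599.
Total variance with 7 standardized items is 7, so the solution explains 4.2599/7 = 0.6086.

0.609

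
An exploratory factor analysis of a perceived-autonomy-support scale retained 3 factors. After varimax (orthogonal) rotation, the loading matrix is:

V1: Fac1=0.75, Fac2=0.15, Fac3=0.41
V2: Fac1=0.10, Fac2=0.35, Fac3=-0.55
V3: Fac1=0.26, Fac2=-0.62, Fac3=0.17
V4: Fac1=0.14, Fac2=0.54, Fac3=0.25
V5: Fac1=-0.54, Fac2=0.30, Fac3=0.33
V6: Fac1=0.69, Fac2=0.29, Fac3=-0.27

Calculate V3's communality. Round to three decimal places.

h² = 0.26² + (-0.62)² + 0.17² = 0.0676 + 0.3844 + 0.0289 = 0.4809

0.481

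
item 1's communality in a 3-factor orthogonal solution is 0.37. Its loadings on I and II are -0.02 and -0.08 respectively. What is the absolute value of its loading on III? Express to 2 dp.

0.60

Under orthogonal rotation h² = Σλ², so λ_III² = h² − (0.0068) = 0.37 − 0.0068 = 0.3632.
|λ| = √0.3632 = 0.6027.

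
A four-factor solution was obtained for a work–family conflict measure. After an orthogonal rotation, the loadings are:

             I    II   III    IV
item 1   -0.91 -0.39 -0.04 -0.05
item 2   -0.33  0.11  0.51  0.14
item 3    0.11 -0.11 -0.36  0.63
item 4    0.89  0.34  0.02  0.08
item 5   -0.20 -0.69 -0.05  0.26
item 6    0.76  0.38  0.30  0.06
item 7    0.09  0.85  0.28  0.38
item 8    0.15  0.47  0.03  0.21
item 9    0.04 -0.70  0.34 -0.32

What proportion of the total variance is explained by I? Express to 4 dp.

SS loadings for I = (-0.91)² + (-0.33)² + 0.11² + 0.89² + (-0.20)² + 0.76² + 0.09² + 0.15² + 0.04² = 2.3910
Proportion of variance = 2.3910 / 9 = 0.2657.

0.2657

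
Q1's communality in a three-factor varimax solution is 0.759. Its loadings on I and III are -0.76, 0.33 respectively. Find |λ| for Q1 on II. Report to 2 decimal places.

Under orthogonal rotation h² = Σλ², so λ_II² = h² − (0.6865) = 0.759 − 0.6865 = 0.0725.
|λ| = √0.0725 = 0.2693.

0.27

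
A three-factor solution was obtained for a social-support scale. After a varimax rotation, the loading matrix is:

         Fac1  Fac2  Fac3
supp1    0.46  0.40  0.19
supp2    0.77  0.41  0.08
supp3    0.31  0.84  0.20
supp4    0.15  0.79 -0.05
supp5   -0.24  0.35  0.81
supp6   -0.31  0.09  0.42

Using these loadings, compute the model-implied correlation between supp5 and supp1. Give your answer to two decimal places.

r̂ = Σ λ_i·λ_j across factors = (-0.24)(0.46) + (0.35)(0.40) + (0.81)(0.19)
  = -0.1104 +0.1400 +0.1539 = 0.1835

0.18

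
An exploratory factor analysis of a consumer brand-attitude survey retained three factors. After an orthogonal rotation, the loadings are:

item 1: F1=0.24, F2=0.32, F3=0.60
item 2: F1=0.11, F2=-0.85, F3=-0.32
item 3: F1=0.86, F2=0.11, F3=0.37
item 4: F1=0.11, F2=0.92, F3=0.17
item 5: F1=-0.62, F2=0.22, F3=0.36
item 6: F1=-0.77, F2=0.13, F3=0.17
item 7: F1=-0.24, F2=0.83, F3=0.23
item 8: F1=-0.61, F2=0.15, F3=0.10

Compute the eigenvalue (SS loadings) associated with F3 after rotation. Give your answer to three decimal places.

0.850

SS loadings for F3 = 0.60² + (-0.32)² + 0.37² + 0.17² + 0.36² + 0.17² + 0.23² + 0.10² = 0.3600 + 0.1024 + 0.1369 + 0.0289 + 0.1296 + 0.0289 + 0.0529 + 0.0100 = 0.8496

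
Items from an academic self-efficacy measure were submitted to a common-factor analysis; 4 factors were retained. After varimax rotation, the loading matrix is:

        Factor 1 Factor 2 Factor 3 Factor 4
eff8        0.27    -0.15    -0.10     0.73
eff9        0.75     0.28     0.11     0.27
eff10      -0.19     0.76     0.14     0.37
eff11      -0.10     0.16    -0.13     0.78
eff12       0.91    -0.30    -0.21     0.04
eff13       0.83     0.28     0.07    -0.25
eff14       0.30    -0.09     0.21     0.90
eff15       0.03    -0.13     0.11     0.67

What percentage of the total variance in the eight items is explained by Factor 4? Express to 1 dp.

SS loadings for Factor 4 = 0.73² + 0.27² + 0.37² + 0.78² + 0.04² + (-0.25)² + 0.90² + 0.67² = 2.6741
With 8 standardized items, total variance = 8. Proportion = 2.6741/8 = 0.3343 → 33.43%.

33.4%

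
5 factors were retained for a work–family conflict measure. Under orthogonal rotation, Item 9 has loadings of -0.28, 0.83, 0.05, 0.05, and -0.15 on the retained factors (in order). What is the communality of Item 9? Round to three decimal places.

0.795

h² = (-0.28)² + 0.83² + 0.05² + 0.05² + (-0.15)² = 0.0784 + 0.6889 + 0.0025 + 0.0025 + 0.0225 = 0.7948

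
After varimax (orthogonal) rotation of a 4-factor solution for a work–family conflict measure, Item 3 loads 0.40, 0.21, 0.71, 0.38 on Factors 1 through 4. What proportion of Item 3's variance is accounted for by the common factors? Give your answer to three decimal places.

h² = 0.40² + 0.21² + 0.71² + 0.38² = 0.1600 + 0.0441 + 0.5041 + 0.1444 = 0.8526

0.853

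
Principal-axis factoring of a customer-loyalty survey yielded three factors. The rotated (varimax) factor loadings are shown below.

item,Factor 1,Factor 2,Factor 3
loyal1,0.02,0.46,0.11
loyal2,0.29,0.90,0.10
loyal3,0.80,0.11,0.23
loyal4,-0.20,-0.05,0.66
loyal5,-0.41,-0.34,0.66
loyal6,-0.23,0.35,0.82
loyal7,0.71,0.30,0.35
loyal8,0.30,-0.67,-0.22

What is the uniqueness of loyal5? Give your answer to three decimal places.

h² = (-0.41)² + (-0.34)² + 0.66² = 0.1681 + 0.1156 + 0.4356 = 0.7193
Uniqueness u² = 1 − h² = 1 − 0.7193 = 0.2807

0.281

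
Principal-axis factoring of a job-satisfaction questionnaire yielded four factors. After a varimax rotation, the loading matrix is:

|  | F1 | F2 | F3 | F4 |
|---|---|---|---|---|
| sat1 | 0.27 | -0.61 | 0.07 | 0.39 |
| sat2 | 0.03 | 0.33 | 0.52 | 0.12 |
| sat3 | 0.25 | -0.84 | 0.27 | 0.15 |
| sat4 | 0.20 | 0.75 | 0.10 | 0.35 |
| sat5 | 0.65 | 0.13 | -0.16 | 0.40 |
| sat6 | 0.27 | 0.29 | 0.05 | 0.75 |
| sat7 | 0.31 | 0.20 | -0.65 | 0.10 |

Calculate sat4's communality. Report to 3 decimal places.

0.735

h² = 0.20² + 0.75² + 0.10² + 0.35² = 0.0400 + 0.5625 + 0.0100 + 0.1225 = 0.7350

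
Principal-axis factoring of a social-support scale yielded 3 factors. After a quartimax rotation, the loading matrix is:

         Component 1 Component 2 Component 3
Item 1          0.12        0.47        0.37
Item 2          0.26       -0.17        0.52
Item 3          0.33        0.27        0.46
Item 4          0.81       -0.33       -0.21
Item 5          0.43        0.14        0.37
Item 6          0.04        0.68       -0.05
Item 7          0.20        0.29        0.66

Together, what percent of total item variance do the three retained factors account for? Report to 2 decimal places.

SS loadings by factor: 1.0735, 0.9977, 1.2380; total = 3.3092.
Total variance with 7 standardized items is 7, so the solution explains 3.3092/7 = 0.4727 = 47.27%.

47.27%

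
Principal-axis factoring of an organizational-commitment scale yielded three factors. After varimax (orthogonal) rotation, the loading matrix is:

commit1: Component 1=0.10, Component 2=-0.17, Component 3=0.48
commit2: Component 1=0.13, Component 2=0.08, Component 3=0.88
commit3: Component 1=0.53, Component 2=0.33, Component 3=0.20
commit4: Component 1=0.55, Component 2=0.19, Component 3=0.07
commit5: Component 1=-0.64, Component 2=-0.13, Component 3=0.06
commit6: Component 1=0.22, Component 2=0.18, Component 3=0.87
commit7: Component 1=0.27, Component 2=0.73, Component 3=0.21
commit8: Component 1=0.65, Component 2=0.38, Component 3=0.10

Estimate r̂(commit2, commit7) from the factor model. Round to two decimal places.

0.28

r̂ = Σ λ_i·λ_j across factors = (0.13)(0.27) + (0.08)(0.73) + (0.88)(0.21)
  = +0.0351 +0.0584 +0.1848 = 0.2783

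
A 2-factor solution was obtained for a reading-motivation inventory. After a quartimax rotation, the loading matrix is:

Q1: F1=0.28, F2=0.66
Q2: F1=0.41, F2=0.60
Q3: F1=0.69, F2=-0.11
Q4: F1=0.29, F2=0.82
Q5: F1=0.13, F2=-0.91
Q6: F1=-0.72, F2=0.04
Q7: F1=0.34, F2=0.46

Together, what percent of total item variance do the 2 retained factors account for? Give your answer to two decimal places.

56.84%

Communalities: 0.5140, 0.5281, 0.4882, 0.7565, 0.8450, 0.5200, 0.3272; Σh² = 3.9790.
Total variance with 7 standardized items is 7, so the solution explains 3.9790/7 = 0.5684 = 56.84%.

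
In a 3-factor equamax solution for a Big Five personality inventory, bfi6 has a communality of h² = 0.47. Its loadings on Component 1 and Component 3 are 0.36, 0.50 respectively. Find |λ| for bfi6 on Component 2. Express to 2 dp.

0.30

Under orthogonal rotation h² = Σλ², so λ_Component 2² = h² − (0.3796) = 0.47 − 0.3796 = 0.0904.
|λ| = √0.0904 = 0.3007.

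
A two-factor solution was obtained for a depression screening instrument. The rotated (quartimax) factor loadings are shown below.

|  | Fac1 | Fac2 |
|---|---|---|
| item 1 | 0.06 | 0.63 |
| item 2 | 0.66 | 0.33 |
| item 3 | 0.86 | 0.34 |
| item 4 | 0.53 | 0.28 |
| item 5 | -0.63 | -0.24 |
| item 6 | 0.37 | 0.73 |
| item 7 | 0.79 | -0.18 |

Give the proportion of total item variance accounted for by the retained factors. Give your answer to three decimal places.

0.563

Communalities: 0.4005, 0.5445, 0.8552, 0.3593, 0.4545, 0.6698, 0.6565; Σh² = 3.9403.
Total variance with 7 standardized items is 7, so the solution explains 3.9403/7 = 0.5629.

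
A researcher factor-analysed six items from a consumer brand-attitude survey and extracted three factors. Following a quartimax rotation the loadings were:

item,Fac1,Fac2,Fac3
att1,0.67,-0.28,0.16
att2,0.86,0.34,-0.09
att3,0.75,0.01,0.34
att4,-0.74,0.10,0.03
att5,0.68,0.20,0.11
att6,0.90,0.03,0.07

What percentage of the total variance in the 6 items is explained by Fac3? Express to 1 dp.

2.8%

SS loadings for Fac3 = 0.16² + (-0.09)² + 0.34² + 0.03² + 0.11² + 0.07² = 0.1672
With 6 standardized items, total variance = 6. Proportion = 0.1672/6 = 0.0279 → 2.79%.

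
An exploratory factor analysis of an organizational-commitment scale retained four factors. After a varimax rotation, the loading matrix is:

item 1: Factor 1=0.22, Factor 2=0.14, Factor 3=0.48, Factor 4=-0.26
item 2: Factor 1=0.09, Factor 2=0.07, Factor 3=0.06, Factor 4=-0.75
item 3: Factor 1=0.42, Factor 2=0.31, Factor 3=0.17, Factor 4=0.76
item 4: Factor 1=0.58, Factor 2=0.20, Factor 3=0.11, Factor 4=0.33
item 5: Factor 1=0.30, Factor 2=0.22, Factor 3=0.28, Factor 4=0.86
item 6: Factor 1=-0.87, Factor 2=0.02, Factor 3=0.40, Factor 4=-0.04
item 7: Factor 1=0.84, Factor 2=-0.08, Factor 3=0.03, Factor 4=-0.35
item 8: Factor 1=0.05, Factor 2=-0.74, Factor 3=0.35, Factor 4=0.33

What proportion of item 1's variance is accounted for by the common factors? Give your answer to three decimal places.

h² = 0.22² + 0.14² + 0.48² + (-0.26)² = 0.0484 + 0.0196 + 0.2304 + 0.0676 = 0.3660

0.366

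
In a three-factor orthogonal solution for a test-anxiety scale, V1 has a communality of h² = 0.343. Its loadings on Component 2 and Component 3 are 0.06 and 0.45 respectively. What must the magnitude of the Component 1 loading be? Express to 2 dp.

Under orthogonal rotation h² = Σλ², so λ_Component 1² = h² − (0.2061) = 0.343 − 0.2061 = 0.1369.
|λ| = √0.1369 = 0.3700.

0.37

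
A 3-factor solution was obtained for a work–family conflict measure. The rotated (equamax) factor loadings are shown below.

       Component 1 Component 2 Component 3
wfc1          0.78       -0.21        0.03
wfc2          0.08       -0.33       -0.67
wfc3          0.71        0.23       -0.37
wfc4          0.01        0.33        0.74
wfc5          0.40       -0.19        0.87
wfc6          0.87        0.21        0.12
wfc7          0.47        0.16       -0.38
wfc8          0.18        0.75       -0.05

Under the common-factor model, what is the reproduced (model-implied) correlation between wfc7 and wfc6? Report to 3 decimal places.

r̂ = Σ λ_i·λ_j across factors = (0.47)(0.87) + (0.16)(0.21) + (-0.38)(0.12)
  = +0.4089 +0.0336 -0.0456 = 0.3969

0.397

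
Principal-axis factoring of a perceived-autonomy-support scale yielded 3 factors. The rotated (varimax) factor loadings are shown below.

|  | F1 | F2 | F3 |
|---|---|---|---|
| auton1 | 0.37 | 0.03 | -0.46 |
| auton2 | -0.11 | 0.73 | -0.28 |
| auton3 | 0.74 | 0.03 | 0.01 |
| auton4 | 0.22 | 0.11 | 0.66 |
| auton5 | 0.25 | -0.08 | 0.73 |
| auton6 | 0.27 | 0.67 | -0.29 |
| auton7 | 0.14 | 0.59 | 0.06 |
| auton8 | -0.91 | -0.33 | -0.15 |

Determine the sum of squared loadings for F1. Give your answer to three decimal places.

1.728

SS loadings for F1 = 0.37² + (-0.11)² + 0.74² + 0.22² + 0.25² + 0.27² + 0.14² + (-0.91)² = 0.1369 + 0.0121 + 0.5476 + 0.0484 + 0.0625 + 0.0729 + 0.0196 + 0.8281 = 1.7281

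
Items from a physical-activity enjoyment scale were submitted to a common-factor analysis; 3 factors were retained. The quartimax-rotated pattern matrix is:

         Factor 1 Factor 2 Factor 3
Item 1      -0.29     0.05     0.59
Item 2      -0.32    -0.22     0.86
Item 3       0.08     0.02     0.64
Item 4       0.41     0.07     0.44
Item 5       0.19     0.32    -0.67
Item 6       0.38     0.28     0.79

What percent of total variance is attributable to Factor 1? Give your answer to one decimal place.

SS loadings for Factor 1 = (-0.29)² + (-0.32)² + 0.08² + 0.41² + 0.19² + 0.38² = 0.5415
With 6 standardized items, total variance = 6. Proportion = 0.5415/6 = 0.0902 → 9.03%.

9.0%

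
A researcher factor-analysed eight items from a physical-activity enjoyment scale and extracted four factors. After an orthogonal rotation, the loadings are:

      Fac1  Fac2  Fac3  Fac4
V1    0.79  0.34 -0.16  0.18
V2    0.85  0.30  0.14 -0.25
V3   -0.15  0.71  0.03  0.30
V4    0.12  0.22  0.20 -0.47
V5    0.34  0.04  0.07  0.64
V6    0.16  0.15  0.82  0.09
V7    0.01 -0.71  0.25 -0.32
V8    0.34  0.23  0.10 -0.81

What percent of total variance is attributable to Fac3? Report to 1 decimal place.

SS loadings for Fac3 = (-0.16)² + 0.14² + 0.03² + 0.20² + 0.07² + 0.82² + 0.25² + 0.10² = 0.8359
With 8 standardized items, total variance = 8. Proportion = 0.8359/8 = 0.1045 → 10.45%.

10.4%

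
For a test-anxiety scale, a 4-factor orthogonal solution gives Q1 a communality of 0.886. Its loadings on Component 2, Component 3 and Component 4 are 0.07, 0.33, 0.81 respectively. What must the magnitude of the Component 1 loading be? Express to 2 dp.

Under orthogonal rotation h² = Σλ², so λ_Component 1² = h² − (0.7699) = 0.886 − 0.7699 = 0.1161.
|λ| = √0.1161 = 0.3407.

0.34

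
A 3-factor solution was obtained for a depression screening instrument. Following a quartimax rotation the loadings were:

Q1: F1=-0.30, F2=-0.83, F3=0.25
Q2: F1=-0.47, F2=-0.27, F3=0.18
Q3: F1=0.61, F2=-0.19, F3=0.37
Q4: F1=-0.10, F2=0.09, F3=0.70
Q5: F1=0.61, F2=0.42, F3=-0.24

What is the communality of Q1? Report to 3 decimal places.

0.841

h² = (-0.30)² + (-0.83)² + 0.25² = 0.0900 + 0.6889 + 0.0625 = 0.8414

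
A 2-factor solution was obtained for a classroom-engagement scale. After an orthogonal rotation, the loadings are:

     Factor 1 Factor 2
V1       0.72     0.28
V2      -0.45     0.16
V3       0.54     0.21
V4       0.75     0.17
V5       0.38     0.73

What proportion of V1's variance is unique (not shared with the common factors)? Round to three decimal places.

0.403

h² = 0.72² + 0.28² = 0.5184 + 0.0784 = 0.5968
Uniqueness u² = 1 − h² = 1 − 0.5968 = 0.4032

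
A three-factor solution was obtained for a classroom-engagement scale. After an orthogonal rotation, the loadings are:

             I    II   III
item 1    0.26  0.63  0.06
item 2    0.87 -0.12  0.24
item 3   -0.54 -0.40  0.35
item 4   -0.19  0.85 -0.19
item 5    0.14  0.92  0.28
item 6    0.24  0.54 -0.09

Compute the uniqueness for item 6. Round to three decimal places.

0.643

h² = 0.24² + 0.54² + (-0.09)² = 0.0576 + 0.2916 + 0.0081 = 0.3573
Uniqueness u² = 1 − h² = 1 − 0.3573 = 0.6427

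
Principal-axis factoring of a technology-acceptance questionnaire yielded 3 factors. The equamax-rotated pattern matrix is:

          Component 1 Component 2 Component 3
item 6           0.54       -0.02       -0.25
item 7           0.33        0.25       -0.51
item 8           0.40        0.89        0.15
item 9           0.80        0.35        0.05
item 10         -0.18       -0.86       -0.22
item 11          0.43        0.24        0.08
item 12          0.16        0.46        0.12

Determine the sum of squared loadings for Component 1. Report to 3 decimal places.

SS loadings for Component 1 = 0.54² + 0.33² + 0.40² + 0.80² + (-0.18)² + 0.43² + 0.16² = 0.2916 + 0.1089 + 0.1600 + 0.6400 + 0.0324 + 0.1849 + 0.0256 = 1.4434

1.443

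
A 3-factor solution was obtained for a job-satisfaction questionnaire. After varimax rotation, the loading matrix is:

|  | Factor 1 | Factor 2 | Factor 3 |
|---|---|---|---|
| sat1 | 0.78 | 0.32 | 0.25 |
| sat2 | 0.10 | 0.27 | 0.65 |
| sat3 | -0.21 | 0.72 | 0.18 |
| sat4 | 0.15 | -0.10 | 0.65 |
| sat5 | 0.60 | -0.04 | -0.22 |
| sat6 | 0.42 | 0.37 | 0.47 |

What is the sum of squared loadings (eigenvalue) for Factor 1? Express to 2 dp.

1.22

SS loadings for Factor 1 = 0.78² + 0.10² + (-0.21)² + 0.15² + 0.60² + 0.42² = 0.6084 + 0.0100 + 0.0441 + 0.0225 + 0.3600 + 0.1764 = 1.2214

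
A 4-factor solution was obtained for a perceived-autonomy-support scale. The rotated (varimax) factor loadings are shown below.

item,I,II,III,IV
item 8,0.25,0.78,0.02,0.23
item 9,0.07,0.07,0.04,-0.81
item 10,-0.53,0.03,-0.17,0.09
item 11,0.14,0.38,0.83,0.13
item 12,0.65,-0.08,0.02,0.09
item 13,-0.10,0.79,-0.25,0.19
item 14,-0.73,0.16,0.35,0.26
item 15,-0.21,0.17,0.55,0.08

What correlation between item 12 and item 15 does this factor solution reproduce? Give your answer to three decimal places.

-0.132

r̂ = Σ λ_i·λ_j across factors = (0.65)(-0.21) + (-0.08)(0.17) + (0.02)(0.55) + (0.09)(0.08)
  = -0.1365 -0.0136 +0.0110 +0.0072 = -0.1319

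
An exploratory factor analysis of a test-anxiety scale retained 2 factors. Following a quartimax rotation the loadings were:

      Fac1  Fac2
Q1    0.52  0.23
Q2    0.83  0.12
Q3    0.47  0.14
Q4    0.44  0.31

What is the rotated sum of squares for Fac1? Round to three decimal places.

1.374

SS loadings for Fac1 = 0.52² + 0.83² + 0.47² + 0.44² = 0.2704 + 0.6889 + 0.2209 + 0.1936 = 1.3738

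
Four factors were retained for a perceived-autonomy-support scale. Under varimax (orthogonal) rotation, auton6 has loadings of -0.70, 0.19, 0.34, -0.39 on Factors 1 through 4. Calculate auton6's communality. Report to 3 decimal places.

h² = (-0.70)² + 0.19² + 0.34² + (-0.39)² = 0.4900 + 0.0361 + 0.1156 + 0.1521 = 0.7938

0.794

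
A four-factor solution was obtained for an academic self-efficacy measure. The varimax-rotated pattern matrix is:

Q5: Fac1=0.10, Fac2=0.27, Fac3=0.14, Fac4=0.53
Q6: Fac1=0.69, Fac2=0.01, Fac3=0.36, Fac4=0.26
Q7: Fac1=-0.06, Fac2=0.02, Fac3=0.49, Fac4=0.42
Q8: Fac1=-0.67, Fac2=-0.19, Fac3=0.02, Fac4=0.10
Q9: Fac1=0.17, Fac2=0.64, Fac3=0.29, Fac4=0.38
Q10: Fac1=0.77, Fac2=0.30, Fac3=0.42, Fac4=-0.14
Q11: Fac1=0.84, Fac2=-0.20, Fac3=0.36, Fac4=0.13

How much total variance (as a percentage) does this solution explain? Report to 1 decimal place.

Communalities: 0.3834, 0.6734, 0.4205, 0.4954, 0.6670, 0.8789, 0.8921; Σh² = 4.4107.
Total variance with 7 standardized items is 7, so the solution explains 4.4107/7 = 0.6301 = 63.01%.

63.0%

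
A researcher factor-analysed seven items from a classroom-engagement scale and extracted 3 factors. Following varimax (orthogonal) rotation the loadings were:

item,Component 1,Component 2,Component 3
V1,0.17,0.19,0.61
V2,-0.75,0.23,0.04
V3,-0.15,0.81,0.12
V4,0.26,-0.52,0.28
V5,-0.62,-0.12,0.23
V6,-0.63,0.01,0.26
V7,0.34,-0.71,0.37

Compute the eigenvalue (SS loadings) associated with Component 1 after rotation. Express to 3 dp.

SS loadings for Component 1 = 0.17² + (-0.75)² + (-0.15)² + 0.26² + (-0.62)² + (-0.63)² + 0.34² = 0.0289 + 0.5625 + 0.0225 + 0.0676 + 0.3844 + 0.3969 + 0.1156 = 1.5784

1.578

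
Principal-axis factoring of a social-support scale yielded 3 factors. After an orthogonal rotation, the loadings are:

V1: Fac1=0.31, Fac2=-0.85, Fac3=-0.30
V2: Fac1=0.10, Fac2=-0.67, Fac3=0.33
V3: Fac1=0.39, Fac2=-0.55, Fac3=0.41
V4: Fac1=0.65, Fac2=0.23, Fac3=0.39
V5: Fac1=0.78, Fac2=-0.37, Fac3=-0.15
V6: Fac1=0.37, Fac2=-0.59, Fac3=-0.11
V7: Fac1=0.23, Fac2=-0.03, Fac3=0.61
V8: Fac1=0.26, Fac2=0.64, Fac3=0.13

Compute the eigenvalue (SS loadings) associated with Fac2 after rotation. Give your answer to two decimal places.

2.42

SS loadings for Fac2 = (-0.85)² + (-0.67)² + (-0.55)² + 0.23² + (-0.37)² + (-0.59)² + (-0.03)² + 0.64² = 0.7225 + 0.4489 + 0.3025 + 0.0529 + 0.1369 + 0.3481 + 0.0009 + 0.4096 = 2.4223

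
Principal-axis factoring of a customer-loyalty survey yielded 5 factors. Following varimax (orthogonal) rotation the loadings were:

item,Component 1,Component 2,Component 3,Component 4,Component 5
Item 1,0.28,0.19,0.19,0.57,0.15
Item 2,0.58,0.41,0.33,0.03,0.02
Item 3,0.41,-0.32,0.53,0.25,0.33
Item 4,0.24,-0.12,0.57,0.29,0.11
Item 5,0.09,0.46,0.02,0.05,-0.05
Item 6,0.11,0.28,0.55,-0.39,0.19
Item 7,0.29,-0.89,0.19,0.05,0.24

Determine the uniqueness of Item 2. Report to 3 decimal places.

0.385

h² = 0.58² + 0.41² + 0.33² + 0.03² + 0.02² = 0.3364 + 0.1681 + 0.1089 + 0.0009 + 0.0004 = 0.6147
Uniqueness u² = 1 − h² = 1 − 0.6147 = 0.3853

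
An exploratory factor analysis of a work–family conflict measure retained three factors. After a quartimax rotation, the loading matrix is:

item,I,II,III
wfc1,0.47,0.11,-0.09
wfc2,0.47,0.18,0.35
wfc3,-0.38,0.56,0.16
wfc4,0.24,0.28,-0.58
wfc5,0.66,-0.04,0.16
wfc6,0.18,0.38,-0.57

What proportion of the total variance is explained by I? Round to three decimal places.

SS loadings for I = 0.47² + 0.47² + (-0.38)² + 0.24² + 0.66² + 0.18² = 1.1118
Proportion of variance = 1.1118 / 6 = 0.1853.

0.185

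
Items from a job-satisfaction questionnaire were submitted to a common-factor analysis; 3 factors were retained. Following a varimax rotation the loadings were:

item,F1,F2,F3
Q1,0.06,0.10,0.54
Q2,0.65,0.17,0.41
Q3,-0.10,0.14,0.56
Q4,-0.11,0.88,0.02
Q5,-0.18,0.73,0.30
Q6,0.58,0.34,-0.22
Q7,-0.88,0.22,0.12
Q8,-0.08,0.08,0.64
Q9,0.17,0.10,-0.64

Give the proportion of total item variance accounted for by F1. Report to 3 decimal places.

SS loadings for F1 = 0.06² + 0.65² + (-0.10)² + (-0.11)² + (-0.18)² + 0.58² + (-0.88)² + (-0.08)² + 0.17² = 1.6267
Proportion of variance = 1.6267 / 9 = 0.1807.

0.181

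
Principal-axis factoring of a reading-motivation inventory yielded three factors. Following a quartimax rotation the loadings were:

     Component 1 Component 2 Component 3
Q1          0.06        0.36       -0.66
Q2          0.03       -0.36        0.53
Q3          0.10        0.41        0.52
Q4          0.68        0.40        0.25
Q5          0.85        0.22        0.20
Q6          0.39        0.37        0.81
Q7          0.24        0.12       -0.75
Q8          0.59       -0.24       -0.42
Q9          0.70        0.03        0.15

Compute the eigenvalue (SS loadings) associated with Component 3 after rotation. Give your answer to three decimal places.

2.507

SS loadings for Component 3 = (-0.66)² + 0.53² + 0.52² + 0.25² + 0.20² + 0.81² + (-0.75)² + (-0.42)² + 0.15² = 0.4356 + 0.2809 + 0.2704 + 0.0625 + 0.0400 + 0.6561 + 0.5625 + 0.1764 + 0.0225 = 2.5069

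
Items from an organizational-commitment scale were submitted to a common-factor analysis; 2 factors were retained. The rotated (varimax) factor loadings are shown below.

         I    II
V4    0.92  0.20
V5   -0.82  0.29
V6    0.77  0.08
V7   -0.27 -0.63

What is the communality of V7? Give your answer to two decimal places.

0.47

h² = (-0.27)² + (-0.63)² = 0.0729 + 0.3969 = 0.4698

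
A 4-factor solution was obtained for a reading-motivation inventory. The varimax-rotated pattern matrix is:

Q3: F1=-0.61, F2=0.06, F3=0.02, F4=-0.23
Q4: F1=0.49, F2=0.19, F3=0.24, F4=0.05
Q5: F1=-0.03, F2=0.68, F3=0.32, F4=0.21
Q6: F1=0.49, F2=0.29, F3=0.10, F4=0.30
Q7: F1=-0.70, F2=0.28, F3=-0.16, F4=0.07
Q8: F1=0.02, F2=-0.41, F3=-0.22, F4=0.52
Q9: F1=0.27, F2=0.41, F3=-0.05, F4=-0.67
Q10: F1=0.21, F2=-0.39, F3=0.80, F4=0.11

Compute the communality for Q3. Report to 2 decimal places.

h² = (-0.61)² + 0.06² + 0.02² + (-0.23)² = 0.3721 + 0.0036 + 0.0004 + 0.0529 = 0.4290

0.43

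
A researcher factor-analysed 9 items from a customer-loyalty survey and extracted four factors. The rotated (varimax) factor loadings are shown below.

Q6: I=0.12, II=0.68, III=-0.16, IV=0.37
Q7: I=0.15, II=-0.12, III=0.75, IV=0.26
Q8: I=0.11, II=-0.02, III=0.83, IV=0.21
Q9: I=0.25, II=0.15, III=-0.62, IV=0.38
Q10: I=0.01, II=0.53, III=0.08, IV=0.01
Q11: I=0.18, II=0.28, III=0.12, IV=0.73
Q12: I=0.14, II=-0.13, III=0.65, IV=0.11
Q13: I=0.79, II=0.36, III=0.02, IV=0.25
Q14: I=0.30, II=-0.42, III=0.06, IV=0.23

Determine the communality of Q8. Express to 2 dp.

h² = 0.11² + (-0.02)² + 0.83² + 0.21² = 0.0121 + 0.0004 + 0.6889 + 0.0441 = 0.7455

0.75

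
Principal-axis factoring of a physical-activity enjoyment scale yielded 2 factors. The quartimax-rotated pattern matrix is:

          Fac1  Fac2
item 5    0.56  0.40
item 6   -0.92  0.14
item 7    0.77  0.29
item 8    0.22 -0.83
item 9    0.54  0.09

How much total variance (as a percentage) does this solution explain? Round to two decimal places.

Communalities: 0.4736, 0.8660, 0.6770, 0.7373, 0.2997; Σh² = 3.0536.
Total variance with 5 standardized items is 5, so the solution explains 3.0536/5 = 0.6107 = 61.07%.

61.07%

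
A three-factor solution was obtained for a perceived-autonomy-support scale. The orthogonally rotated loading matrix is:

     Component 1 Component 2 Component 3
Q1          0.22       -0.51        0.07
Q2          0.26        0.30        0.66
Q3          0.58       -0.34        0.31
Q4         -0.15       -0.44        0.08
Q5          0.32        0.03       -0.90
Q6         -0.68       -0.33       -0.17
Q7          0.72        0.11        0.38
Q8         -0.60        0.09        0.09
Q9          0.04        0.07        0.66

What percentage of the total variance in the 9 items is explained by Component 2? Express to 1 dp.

8.8%

SS loadings for Component 2 = (-0.51)² + 0.30² + (-0.34)² + (-0.44)² + 0.03² + (-0.33)² + 0.11² + 0.09² + 0.07² = 0.7942
With 9 standardized items, total variance = 9. Proportion = 0.7942/9 = 0.0882 → 8.82%.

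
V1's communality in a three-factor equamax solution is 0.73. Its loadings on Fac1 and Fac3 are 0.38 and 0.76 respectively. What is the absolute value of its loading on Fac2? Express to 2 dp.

Under orthogonal rotation h² = Σλ², so λ_Fac2² = h² − (0.7220) = 0.73 − 0.7220 = 0.0080.
|λ| = √0.0080 = 0.0894.

0.09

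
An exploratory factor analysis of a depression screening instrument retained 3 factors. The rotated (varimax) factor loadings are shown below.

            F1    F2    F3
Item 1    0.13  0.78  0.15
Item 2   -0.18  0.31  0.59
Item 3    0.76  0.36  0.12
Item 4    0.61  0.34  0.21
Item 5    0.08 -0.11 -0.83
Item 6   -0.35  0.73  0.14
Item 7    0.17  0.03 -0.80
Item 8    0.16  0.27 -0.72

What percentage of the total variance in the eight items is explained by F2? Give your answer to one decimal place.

19.6%

SS loadings for F2 = 0.78² + 0.31² + 0.36² + 0.34² + (-0.11)² + 0.73² + 0.03² + 0.27² = 1.5685
With 8 standardized items, total variance = 8. Proportion = 1.5685/8 = 0.1961 → 19.61%.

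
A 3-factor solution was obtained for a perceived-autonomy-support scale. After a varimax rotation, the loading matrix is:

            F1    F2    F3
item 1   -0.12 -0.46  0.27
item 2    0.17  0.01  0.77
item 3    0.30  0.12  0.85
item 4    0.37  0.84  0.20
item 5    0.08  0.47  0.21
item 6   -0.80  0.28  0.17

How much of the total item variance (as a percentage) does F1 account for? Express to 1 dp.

15.3%

SS loadings for F1 = (-0.12)² + 0.17² + 0.30² + 0.37² + 0.08² + (-0.80)² = 0.9166
With 6 standardized items, total variance = 6. Proportion = 0.9166/6 = 0.1528 → 15.28%.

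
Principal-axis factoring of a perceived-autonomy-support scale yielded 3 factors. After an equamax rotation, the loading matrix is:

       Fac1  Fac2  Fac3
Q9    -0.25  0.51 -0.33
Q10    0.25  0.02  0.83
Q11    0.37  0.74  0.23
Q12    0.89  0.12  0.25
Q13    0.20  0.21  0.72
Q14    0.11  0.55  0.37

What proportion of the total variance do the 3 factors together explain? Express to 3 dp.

Communalities: 0.4315, 0.7518, 0.7374, 0.8690, 0.6025, 0.4515; Σh² = 3.8437.
Total variance with 6 standardized items is 6, so the solution explains 3.8437/6 = 0.6406.

0.641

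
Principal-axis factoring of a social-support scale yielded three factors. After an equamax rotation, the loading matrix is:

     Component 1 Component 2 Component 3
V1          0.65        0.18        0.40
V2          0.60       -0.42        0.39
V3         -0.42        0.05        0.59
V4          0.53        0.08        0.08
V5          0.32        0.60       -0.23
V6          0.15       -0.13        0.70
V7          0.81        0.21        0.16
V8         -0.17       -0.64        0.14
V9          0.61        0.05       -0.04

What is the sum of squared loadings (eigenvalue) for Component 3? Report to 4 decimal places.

1.2563

SS loadings for Component 3 = 0.40² + 0.39² + 0.59² + 0.08² + (-0.23)² + 0.70² + 0.16² + 0.14² + (-0.04)² = 0.1600 + 0.1521 + 0.3481 + 0.0064 + 0.0529 + 0.4900 + 0.0256 + 0.0196 + 0.0016 = 1.2563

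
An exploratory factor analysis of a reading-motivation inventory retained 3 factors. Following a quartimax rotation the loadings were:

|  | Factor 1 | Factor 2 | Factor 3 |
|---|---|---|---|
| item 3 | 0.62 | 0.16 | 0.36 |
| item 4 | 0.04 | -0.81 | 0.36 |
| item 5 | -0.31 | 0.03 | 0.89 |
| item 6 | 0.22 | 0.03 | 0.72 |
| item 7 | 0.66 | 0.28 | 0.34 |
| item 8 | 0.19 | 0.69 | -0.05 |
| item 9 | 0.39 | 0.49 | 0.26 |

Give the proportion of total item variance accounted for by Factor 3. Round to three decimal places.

SS loadings for Factor 3 = 0.36² + 0.36² + 0.89² + 0.72² + 0.34² + (-0.05)² + 0.26² = 1.7554
Proportion of variance = 1.7554 / 7 = 0.2508.

0.251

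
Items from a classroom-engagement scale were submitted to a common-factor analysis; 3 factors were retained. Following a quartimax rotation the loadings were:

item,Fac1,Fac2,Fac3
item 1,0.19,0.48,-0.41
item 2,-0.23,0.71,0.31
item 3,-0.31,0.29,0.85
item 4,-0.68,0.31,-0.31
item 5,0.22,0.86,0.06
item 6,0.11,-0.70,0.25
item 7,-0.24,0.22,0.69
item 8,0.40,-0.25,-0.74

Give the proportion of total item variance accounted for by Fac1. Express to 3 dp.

0.116

SS loadings for Fac1 = 0.19² + (-0.23)² + (-0.31)² + (-0.68)² + 0.22² + 0.11² + (-0.24)² + 0.40² = 0.9256
Proportion of variance = 0.9256 / 8 = 0.1157.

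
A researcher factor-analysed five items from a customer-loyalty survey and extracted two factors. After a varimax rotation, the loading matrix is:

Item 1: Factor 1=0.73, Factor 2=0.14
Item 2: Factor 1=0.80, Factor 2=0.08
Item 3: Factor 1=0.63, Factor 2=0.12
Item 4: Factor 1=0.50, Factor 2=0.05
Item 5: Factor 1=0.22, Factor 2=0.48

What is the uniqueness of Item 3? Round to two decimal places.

0.59

h² = 0.63² + 0.12² = 0.3969 + 0.0144 = 0.4113
Uniqueness u² = 1 − h² = 1 − 0.4113 = 0.5887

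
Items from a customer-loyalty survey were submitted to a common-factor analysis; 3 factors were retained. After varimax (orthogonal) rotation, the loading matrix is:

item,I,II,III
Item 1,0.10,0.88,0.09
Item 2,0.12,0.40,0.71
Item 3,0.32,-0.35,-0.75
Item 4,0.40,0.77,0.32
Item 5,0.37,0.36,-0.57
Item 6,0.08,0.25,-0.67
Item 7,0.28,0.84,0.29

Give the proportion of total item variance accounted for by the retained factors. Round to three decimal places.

0.727

SS loadings by factor: 0.5085, 2.5475, 2.0350; total = 5.0910.
Total variance with 7 standardized items is 7, so the solution explains 5.0910/7 = 0.7273.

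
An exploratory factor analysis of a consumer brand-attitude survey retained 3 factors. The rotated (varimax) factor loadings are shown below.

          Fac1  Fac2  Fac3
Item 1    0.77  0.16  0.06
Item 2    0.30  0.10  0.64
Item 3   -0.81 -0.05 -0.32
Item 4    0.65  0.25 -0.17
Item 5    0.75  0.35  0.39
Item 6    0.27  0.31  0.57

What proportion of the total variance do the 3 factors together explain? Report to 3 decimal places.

SS loadings by factor: 2.3969, 0.3192, 1.0215; total = 3.7376.
Total variance with 6 standardized items is 6, so the solution explains 3.7376/6 = 0.6229.

0.623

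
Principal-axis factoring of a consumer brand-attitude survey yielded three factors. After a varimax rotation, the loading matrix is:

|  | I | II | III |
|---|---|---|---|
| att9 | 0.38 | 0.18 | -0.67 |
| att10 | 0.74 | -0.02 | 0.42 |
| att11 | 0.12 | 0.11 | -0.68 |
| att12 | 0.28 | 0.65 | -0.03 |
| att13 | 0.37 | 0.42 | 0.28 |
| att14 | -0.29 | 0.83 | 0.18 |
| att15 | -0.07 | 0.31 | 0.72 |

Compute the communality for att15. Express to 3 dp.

0.619

h² = (-0.07)² + 0.31² + 0.72² = 0.0049 + 0.0961 + 0.5184 = 0.6194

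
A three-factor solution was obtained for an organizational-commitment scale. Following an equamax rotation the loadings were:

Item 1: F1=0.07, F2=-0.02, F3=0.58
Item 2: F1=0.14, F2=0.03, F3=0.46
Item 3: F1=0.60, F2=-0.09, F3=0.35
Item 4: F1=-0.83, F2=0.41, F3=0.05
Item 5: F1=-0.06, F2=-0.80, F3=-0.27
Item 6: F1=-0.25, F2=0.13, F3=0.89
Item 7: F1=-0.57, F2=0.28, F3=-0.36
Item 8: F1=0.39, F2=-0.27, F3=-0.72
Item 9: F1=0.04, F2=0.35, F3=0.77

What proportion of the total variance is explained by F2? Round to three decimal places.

0.123

SS loadings for F2 = (-0.02)² + 0.03² + (-0.09)² + 0.41² + (-0.80)² + 0.13² + 0.28² + (-0.27)² + 0.35² = 1.1082
Proportion of variance = 1.1082 / 9 = 0.1231.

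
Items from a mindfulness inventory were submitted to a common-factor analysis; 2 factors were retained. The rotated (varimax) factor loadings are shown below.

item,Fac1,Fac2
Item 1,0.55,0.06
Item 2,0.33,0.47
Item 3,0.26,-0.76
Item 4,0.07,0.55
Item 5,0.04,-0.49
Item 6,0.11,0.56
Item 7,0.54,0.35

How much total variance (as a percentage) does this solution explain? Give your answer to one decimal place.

36.7%

SS loadings by factor: 0.7892, 1.7808; total = 2.5700.
Total variance with 7 standardized items is 7, so the solution explains 2.5700/7 = 0.3671 = 36.71%.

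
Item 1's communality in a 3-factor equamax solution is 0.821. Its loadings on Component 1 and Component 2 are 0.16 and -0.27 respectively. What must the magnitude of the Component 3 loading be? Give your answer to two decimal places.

Under orthogonal rotation h² = Σλ², so λ_Component 3² = h² − (0.0985) = 0.821 − 0.0985 = 0.7225.
|λ| = √0.7225 = 0.8500.

0.85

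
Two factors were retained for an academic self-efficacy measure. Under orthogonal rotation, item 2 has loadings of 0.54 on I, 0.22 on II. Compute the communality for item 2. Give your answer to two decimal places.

h² = 0.54² + 0.22² = 0.2916 + 0.0484 = 0.3400

0.34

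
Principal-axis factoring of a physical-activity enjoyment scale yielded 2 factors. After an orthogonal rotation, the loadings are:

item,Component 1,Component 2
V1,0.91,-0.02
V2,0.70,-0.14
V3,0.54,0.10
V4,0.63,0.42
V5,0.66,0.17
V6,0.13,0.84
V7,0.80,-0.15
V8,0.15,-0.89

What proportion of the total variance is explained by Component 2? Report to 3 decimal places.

0.219

SS loadings for Component 2 = (-0.02)² + (-0.14)² + 0.10² + 0.42² + 0.17² + 0.84² + (-0.15)² + (-0.89)² = 1.7555
Proportion of variance = 1.7555 / 8 = 0.2194.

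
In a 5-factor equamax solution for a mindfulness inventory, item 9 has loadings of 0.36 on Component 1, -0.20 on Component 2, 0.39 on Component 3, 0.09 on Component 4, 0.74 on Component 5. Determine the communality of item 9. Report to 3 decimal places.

0.877

h² = 0.36² + (-0.20)² + 0.39² + 0.09² + 0.74² = 0.1296 + 0.0400 + 0.1521 + 0.0081 + 0.5476 = 0.8774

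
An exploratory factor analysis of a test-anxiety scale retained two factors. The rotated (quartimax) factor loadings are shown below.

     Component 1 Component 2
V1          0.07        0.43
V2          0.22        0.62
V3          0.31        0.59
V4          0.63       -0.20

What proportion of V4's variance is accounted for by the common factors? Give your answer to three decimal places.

0.437

h² = 0.63² + (-0.20)² = 0.3969 + 0.0400 = 0.4369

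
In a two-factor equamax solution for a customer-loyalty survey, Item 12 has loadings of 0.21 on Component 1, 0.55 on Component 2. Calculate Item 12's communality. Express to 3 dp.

h² = 0.21² + 0.55² = 0.0441 + 0.3025 = 0.3466

0.347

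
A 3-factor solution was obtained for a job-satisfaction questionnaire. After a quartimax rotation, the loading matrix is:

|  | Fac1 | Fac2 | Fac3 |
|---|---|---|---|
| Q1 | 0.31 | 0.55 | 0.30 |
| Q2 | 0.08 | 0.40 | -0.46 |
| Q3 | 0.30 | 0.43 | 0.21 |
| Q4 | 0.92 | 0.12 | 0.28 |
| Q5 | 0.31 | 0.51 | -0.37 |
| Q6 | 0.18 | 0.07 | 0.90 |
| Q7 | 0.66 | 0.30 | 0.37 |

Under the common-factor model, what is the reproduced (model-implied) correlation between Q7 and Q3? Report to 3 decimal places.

0.405

r̂ = Σ λ_i·λ_j across factors = (0.66)(0.30) + (0.30)(0.43) + (0.37)(0.21)
  = +0.1980 +0.1290 +0.0777 = 0.4047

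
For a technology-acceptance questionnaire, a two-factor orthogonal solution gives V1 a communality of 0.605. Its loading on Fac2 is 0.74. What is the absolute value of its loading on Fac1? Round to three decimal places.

Under orthogonal rotation h² = Σλ², so λ_Fac1² = h² − (0.5476) = 0.605 − 0.5476 = 0.0574.
|λ| = √0.0574 = 0.2396.

0.240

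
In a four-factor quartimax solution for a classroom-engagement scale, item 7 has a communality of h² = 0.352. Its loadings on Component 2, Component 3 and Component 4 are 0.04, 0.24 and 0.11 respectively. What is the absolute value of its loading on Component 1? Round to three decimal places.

0.530

Under orthogonal rotation h² = Σλ², so λ_Component 1² = h² − (0.0713) = 0.352 − 0.0713 = 0.2807.
|λ| = √0.2807 = 0.5298.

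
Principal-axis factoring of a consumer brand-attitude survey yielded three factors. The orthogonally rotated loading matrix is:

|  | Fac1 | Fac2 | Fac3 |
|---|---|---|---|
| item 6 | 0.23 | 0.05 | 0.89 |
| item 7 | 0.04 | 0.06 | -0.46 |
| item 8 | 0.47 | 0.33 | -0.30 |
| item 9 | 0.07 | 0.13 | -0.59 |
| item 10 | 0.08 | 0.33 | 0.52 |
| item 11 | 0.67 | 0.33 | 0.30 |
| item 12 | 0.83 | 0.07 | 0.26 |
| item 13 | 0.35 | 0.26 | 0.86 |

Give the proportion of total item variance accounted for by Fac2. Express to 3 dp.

SS loadings for Fac2 = 0.05² + 0.06² + 0.33² + 0.13² + 0.33² + 0.33² + 0.07² + 0.26² = 0.4222
Proportion of variance = 0.4222 / 8 = 0.0528.

0.053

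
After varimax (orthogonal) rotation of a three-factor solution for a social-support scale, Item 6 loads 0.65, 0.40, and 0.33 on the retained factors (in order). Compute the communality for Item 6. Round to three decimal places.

0.691

h² = 0.65² + 0.40² + 0.33² = 0.4225 + 0.1600 + 0.1089 = 0.6914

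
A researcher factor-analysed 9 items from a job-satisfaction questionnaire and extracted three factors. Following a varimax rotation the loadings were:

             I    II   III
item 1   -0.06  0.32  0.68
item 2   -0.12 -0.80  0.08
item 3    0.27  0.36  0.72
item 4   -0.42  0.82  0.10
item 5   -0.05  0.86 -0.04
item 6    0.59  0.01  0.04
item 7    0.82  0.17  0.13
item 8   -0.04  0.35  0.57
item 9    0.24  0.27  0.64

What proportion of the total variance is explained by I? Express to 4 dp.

SS loadings for I = (-0.06)² + (-0.12)² + 0.27² + (-0.42)² + (-0.05)² + 0.59² + 0.82² + (-0.04)² + 0.24² = 1.3495
Proportion of variance = 1.3495 / 9 = 0.1499.

0.1499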